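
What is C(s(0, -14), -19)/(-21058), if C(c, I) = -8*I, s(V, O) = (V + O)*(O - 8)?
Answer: -76/10529 ≈ -0.0072182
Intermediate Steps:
s(V, O) = (-8 + O)*(O + V) (s(V, O) = (O + V)*(-8 + O) = (-8 + O)*(O + V))
C(s(0, -14), -19)/(-21058) = -8*(-19)/(-21058) = 152*(-1/21058) = -76/10529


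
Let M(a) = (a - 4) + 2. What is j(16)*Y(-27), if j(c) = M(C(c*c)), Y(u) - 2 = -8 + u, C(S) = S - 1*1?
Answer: -8349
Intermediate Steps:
C(S) = -1 + S (C(S) = S - 1 = -1 + S)
Y(u) = -6 + u (Y(u) = 2 + (-8 + u) = -6 + u)
M(a) = -2 + a (M(a) = (-4 + a) + 2 = -2 + a)
j(c) = -3 + c² (j(c) = -2 + (-1 + c*c) = -2 + (-1 + c²) = -3 + c²)
j(16)*Y(-27) = (-3 + 16²)*(-6 - 27) = (-3 + 256)*(-33) = 253*(-33) = -8349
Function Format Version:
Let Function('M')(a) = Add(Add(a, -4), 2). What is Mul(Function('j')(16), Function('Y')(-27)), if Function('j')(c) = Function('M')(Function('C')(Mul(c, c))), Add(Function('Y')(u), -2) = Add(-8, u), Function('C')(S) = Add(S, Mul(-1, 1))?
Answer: -8349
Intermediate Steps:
Function('C')(S) = Add(-1, S) (Function('C')(S) = Add(S, -1) = Add(-1, S))
Function('Y')(u) = Add(-6, u) (Function('Y')(u) = Add(2, Add(-8, u)) = Add(-6, u))
Function('M')(a) = Add(-2, a) (Function('M')(a) = Add(Add(-4, a), 2) = Add(-2, a))
Function('j')(c) = Add(-3, Pow(c, 2)) (Function('j')(c) = Add(-2, Add(-1, Mul(c, c))) = Add(-2, Add(-1, Pow(c, 2))) = Add(-3, Pow(c, 2)))
Mul(Function('j')(16), Function('Y')(-27)) = Mul(Add(-3, Pow(16, 2)), Add(-6, -27)) = Mul(Add(-3, 256), -33) = Mul(253, -33) = -8349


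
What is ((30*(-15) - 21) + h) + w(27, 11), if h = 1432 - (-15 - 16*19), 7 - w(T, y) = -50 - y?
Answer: 1348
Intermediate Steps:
w(T, y) = 57 + y (w(T, y) = 7 - (-50 - y) = 7 + (50 + y) = 57 + y)
h = 1751 (h = 1432 - (-15 - 304) = 1432 - 1*(-319) = 1432 + 319 = 1751)
((30*(-15) - 21) + h) + w(27, 11) = ((30*(-15) - 21) + 1751) + (57 + 11) = ((-450 - 21) + 1751) + 68 = (-471 + 1751) + 68 = 1280 + 68 = 1348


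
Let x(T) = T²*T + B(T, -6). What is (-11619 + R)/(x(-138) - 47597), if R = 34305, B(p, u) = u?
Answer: -1194/140825 ≈ -0.0084786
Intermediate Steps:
x(T) = -6 + T³ (x(T) = T²*T - 6 = T³ - 6 = -6 + T³)
(-11619 + R)/(x(-138) - 47597) = (-11619 + 34305)/((-6 + (-138)³) - 47597) = 22686/((-6 - 2628072) - 47597) = 22686/(-2628078 - 47597) = 22686/(-2675675) = 22686*(-1/2675675) = -1194/140825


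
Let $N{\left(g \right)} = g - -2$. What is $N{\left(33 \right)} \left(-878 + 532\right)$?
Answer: $-12110$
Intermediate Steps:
$N{\left(g \right)} = 2 + g$ ($N{\left(g \right)} = g + 2 = 2 + g$)
$N{\left(33 \right)} \left(-878 + 532\right) = \left(2 + 33\right) \left(-878 + 532\right) = 35 \left(-346\right) = -12110$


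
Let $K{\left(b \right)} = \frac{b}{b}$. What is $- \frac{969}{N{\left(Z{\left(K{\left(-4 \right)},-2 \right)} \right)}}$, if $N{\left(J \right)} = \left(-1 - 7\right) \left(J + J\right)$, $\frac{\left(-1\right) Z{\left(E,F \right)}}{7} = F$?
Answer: $\frac{969}{224} \approx 4.3259$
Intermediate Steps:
$K{\left(b \right)} = 1$
$Z{\left(E,F \right)} = - 7 F$
$N{\left(J \right)} = - 16 J$ ($N{\left(J \right)} = - 8 \cdot 2 J = - 16 J$)
$- \frac{969}{N{\left(Z{\left(K{\left(-4 \right)},-2 \right)} \right)}} = - \frac{969}{\left(-16\right) \left(\left(-7\right) \left(-2\right)\right)} = - \frac{969}{\left(-16\right) 14} = - \frac{969}{-224} = \left(-969\right) \left(- \frac{1}{224}\right) = \frac{969}{224}$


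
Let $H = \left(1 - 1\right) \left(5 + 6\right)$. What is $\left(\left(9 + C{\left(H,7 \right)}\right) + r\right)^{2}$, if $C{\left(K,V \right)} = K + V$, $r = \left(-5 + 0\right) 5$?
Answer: $81$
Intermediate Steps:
$r = -25$ ($r = \left(-5\right) 5 = -25$)
$H = 0$ ($H = 0 \cdot 11 = 0$)
$\left(\left(9 + C{\left(H,7 \right)}\right) + r\right)^{2} = \left(\left(9 + \left(0 + 7\right)\right) - 25\right)^{2} = \left(\left(9 + 7\right) - 25\right)^{2} = \left(16 - 25\right)^{2} = \left(-9\right)^{2} = 81$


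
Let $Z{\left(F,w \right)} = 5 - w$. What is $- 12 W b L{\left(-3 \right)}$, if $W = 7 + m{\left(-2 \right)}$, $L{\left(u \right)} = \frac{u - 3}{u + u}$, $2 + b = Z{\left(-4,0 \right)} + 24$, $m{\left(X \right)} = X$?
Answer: $-1620$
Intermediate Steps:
$b = 27$ ($b = -2 + \left(\left(5 - 0\right) + 24\right) = -2 + \left(\left(5 + 0\right) + 24\right) = -2 + \left(5 + 24\right) = -2 + 29 = 27$)
$L{\left(u \right)} = \frac{-3 + u}{2 u}$
$W = 5$ ($W = 7 - 2 = 5$)
$- 12 W b L{\left(-3 \right)} = \left(-12\right) 5 \cdot 27 \frac{-3 - 3}{2 \left(-3\right)} = \left(-60\right) 27 \cdot \frac{1}{2} \left(- \frac{1}{3}\right) \left(-6\right) = \left(-1620\right) 1 = -1620$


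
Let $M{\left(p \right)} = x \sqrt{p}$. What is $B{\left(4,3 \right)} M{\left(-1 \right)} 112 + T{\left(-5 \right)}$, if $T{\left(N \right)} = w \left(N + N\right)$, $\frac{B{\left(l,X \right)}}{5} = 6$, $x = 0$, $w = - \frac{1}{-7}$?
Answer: $- \frac{10}{7} \approx -1.4286$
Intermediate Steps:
$w = \frac{1}{7}$ ($w = \left(-1\right) \left(- \frac{1}{7}\right) = \frac{1}{7} \approx 0.14286$)
$B{\left(l,X \right)} = 30$ ($B{\left(l,X \right)} = 5 \cdot 6 = 30$)
$T{\left(N \right)} = \frac{2 N}{7}$ ($T{\left(N \right)} = \frac{N + N}{7} = \frac{2 N}{7}$)
$M{\left(p \right)} = 0$ ($M{\left(p \right)} = 0 \sqrt{p} = 0$)
$B{\left(4,3 \right)} M{\left(-1 \right)} 112 + T{\left(-5 \right)} = 30 \cdot 0 \cdot 112 + \frac{2}{7} \left(-5\right) = 0 \cdot 112 - \frac{10}{7} = 0 - \frac{10}{7} = - \frac{10}{7}$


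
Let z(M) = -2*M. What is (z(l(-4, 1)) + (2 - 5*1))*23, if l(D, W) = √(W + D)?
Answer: -69 - 46*I*√3 ≈ -69.0 - 79.674*I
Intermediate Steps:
l(D, W) = √(D + W)
(z(l(-4, 1)) + (2 - 5*1))*23 = (-2*√(-4 + 1) + (2 - 5*1))*23 = (-2*I*√3 + (2 - 5))*23 = (-2*I*√3 - 3)*23 = (-3 - 2*I*√3)*23 = -69 - 46*I*√3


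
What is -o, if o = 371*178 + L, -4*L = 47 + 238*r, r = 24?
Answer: -258393/4 ≈ -64598.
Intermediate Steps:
L = -5759/4 (L = -(47 + 238*24)/4 = -(47 + 5712)/4 = -¼*5759 = -5759/4 ≈ -1439.8)
o = 258393/4 (o = 371*178 - 5759/4 = 66038 - 5759/4 = 258393/4 ≈ 64598.)
-o = -1*258393/4 = -258393/4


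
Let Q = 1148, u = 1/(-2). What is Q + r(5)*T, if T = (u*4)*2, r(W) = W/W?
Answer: 1144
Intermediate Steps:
u = -½ ≈ -0.50000
r(W) = 1
T = -4 (T = -½*4*2 = -2*2 = -4)
Q + r(5)*T = 1148 + 1*(-4) = 1148 - 4 = 1144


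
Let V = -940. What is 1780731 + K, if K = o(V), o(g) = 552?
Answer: 1781283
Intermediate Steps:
K = 552
1780731 + K = 1780731 + 552 = 1781283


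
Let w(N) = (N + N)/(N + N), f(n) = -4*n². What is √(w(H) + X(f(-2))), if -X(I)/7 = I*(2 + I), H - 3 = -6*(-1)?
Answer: I*√1567 ≈ 39.585*I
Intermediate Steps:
H = 9 (H = 3 - 6*(-1) = 3 + 6 = 9)
w(N) = 1 (w(N) = (2*N)/((2*N)) = (2*N)*(1/(2*N)) = 1)
X(I) = -7*I*(2 + I)
√(w(H) + X(f(-2))) = √(1 - 7*(-4*(-2)²)*(2 - 4*(-2)²)) = √(1 - 7*(-4*4)*(2 - 4*4)) = √(1 - 7*(-16)*(2 - 16)) = √(1 - 7*(-16)*(-14)) = √(1 - 1568) = √(-1567) = I*√1567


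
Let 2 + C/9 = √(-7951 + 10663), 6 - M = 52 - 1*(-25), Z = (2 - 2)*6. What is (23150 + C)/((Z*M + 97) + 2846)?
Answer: 23132/2943 + 2*√678/327 ≈ 8.0193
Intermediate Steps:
Z = 0 (Z = 0*6 = 0)
M = -71 (M = 6 - (52 - 1*(-25)) = 6 - (52 + 25) = 6 - 1*77 = 6 - 77 = -71)
C = -18 + 18*√678 (C = -18 + 9*√(-7951 + 10663) = -18 + 9*√2712 = -18 + 9*(2*√678) = -18 + 18*√678 ≈ 450.69)
(23150 + C)/((Z*M + 97) + 2846) = (23150 + (-18 + 18*√678))/((0*(-71) + 97) + 2846) = (23132 + 18*√678)/((0 + 97) + 2846) = (23132 + 18*√678)/(97 + 2846) = (23132 + 18*√678)/2943 = (23132 + 18*√678)*(1/2943) = 23132/2943 + 2*√678/327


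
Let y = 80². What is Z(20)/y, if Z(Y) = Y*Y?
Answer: 1/16 ≈ 0.062500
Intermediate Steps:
Z(Y) = Y²
y = 6400
Z(20)/y = 20²/6400 = 400*(1/6400) = 1/16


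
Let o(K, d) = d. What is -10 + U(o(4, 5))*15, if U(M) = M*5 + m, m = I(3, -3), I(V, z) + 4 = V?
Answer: 350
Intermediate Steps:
I(V, z) = -4 + V
m = -1 (m = -4 + 3 = -1)
U(M) = -1 + 5*M (U(M) = M*5 - 1 = 5*M - 1 = -1 + 5*M)
-10 + U(o(4, 5))*15 = -10 + (-1 + 5*5)*15 = -10 + (-1 + 25)*15 = -10 + 24*15 = -10 + 360 = 350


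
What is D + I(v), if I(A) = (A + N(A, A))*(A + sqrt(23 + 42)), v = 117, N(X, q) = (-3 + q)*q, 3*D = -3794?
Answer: 4718911/3 + 13455*sqrt(65) ≈ 1.6814e+6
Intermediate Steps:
D = -3794/3 (D = (1/3)*(-3794) = -3794/3 ≈ -1264.7)
N(X, q) = q*(-3 + q)
I(A) = (A + sqrt(65))*(A + A*(-3 + A)) (I(A) = (A + A*(-3 + A))*(A + sqrt(23 + 42)) = (A + A*(-3 + A))*(A + sqrt(65)) = (A + sqrt(65))*(A + A*(-3 + A)))
D + I(v) = -3794/3 + 117*(117 + sqrt(65) + 117*(-3 + 117) + sqrt(65)*(-3 + 117)) = -3794/3 + 117*(117 + sqrt(65) + 117*114 + sqrt(65)*114) = -3794/3 + 117*(117 + sqrt(65) + 13338 + 114*sqrt(65)) = -3794/3 + 117*(13455 + 115*sqrt(65)) = -3794/3 + (1574235 + 13455*sqrt(65)) = 4718911/3 + 13455*sqrt(65)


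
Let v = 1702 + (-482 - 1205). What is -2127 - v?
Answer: -2142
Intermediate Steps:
v = 15 (v = 1702 - 1687 = 15)
-2127 - v = -2127 - 1*15 = -2127 - 15 = -2142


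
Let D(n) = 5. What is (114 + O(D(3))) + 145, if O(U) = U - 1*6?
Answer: 258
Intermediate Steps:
O(U) = -6 + U (O(U) = U - 6 = -6 + U)
(114 + O(D(3))) + 145 = (114 + (-6 + 5)) + 145 = (114 - 1) + 145 = 113 + 145 = 258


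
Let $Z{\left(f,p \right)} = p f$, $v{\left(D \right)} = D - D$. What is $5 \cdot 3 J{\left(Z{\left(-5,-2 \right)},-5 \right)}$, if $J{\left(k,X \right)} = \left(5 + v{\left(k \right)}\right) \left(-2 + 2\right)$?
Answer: $0$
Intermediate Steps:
$v{\left(D \right)} = 0$
$Z{\left(f,p \right)} = f p$
$J{\left(k,X \right)} = 0$ ($J{\left(k,X \right)} = \left(5 + 0\right) \left(-2 + 2\right) = 5 \cdot 0 = 0$)
$5 \cdot 3 J{\left(Z{\left(-5,-2 \right)},-5 \right)} = 5 \cdot 3 \cdot 0 = 15 \cdot 0 = 0$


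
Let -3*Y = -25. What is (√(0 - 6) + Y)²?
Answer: 571/9 + 50*I*√6/3 ≈ 63.444 + 40.825*I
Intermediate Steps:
Y = 25/3 (Y = -⅓*(-25) = 25/3 ≈ 8.3333)
(√(0 - 6) + Y)² = (√(0 - 6) + 25/3)² = (√(-6) + 25/3)² = (I*√6 + 25/3)² = (25/3 + I*√6)²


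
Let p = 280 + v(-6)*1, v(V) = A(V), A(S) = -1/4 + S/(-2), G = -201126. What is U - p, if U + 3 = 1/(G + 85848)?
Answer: -65881379/230556 ≈ -285.75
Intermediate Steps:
U = -345835/115278 (U = -3 + 1/(-201126 + 85848) = -3 + 1/(-115278) = -3 - 1/115278 = -345835/115278 ≈ -3.0000)
A(S) = -¼ - S/2 (A(S) = -1*¼ + S*(-½) = -¼ - S/2)
v(V) = -¼ - V/2
p = 1131/4 (p = 280 + (-¼ - ½*(-6))*1 = 280 + (-¼ + 3)*1 = 280 + (11/4)*1 = 280 + 11/4 = 1131/4 ≈ 282.75)
U - p = -345835/115278 - 1*1131/4 = -345835/115278 - 1131/4 = -65881379/230556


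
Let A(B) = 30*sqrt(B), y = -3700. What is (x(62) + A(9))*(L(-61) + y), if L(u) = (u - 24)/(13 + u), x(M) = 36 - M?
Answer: -710060/3 ≈ -2.3669e+5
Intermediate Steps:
L(u) = (-24 + u)/(13 + u)
(x(62) + A(9))*(L(-61) + y) = ((36 - 1*62) + 30*sqrt(9))*((-24 - 61)/(13 - 61) - 3700) = ((36 - 62) + 30*3)*(-85/(-48) - 3700) = (-26 + 90)*(-1/48*(-85) - 3700) = 64*(85/48 - 3700) = 64*(-177515/48) = -710060/3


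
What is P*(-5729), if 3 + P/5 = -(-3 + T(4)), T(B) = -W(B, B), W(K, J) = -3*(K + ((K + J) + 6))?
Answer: 1546830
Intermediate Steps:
W(K, J) = -18 - 6*K - 3*J (W(K, J) = -3*(K + ((J + K) + 6)) = -3*(K + (6 + J + K)) = -3*(6 + J + 2*K) = -18 - 6*K - 3*J)
T(B) = 18 + 9*B (T(B) = -(-18 - 6*B - 3*B) = -(-18 - 9*B) = 18 + 9*B)
P = -270 (P = -15 + 5*(-(-3 + (18 + 9*4))) = -15 + 5*(-(-3 + (18 + 36))) = -15 + 5*(-(-3 + 54)) = -15 + 5*(-1*51) = -15 + 5*(-51) = -15 - 255 = -270)
P*(-5729) = -270*(-5729) = 1546830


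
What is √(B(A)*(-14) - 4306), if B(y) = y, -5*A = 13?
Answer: 6*I*√2965/5 ≈ 65.342*I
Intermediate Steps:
A = -13/5 (A = -⅕*13 = -13/5 ≈ -2.6000)
√(B(A)*(-14) - 4306) = √(-13/5*(-14) - 4306) = √(182/5 - 4306) = √(-21348/5) = 6*I*√2965/5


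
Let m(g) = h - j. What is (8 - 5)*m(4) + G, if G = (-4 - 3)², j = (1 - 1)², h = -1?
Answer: 46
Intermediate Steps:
j = 0 (j = 0² = 0)
m(g) = -1 (m(g) = -1 - 1*0 = -1 + 0 = -1)
G = 49 (G = (-7)² = 49)
(8 - 5)*m(4) + G = (8 - 5)*(-1) + 49 = 3*(-1) + 49 = -3 + 49 = 46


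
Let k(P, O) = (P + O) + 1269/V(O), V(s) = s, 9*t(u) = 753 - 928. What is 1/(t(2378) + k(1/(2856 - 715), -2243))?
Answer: -43220367/97808111380 ≈ -0.00044189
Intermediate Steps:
t(u) = -175/9 (t(u) = (753 - 928)/9 = (⅑)*(-175) = -175/9)
k(P, O) = O + P + 1269/O (k(P, O) = (P + O) + 1269/O = (O + P) + 1269/O = O + P + 1269/O)
1/(t(2378) + k(1/(2856 - 715), -2243)) = 1/(-175/9 + (-2243 + 1/(2856 - 715) + 1269/(-2243))) = 1/(-175/9 + (-2243 + 1/2141 + 1269*(-1/2243))) = 1/(-175/9 + (-2243 + 1/2141 - 1269/2243)) = 1/(-175/9 - 10774190595/4802263) = 1/(-97808111380/43220367) = -43220367/97808111380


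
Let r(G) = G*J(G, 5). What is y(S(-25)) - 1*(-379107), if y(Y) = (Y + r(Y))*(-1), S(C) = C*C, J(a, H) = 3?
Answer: 376607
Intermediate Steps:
r(G) = 3*G (r(G) = G*3 = 3*G)
S(C) = C²
y(Y) = -4*Y (y(Y) = (Y + 3*Y)*(-1) = (4*Y)*(-1) = -4*Y)
y(S(-25)) - 1*(-379107) = -4*(-25)² - 1*(-379107) = -4*625 + 379107 = -2500 + 379107 = 376607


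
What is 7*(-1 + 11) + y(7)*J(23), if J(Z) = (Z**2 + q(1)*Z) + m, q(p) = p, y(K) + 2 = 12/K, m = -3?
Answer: -608/7 ≈ -86.857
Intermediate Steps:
y(K) = -2 + 12/K
J(Z) = -3 + Z + Z**2 (J(Z) = (Z**2 + 1*Z) - 3 = (Z**2 + Z) - 3 = (Z + Z**2) - 3 = -3 + Z + Z**2)
7*(-1 + 11) + y(7)*J(23) = 7*(-1 + 11) + (-2 + 12/7)*(-3 + 23 + 23**2) = 7*10 + (-2 + 12*(1/7))*(-3 + 23 + 529) = 70 + (-2 + 12/7)*549 = 70 - 2/7*549 = 70 - 1098/7 = -608/7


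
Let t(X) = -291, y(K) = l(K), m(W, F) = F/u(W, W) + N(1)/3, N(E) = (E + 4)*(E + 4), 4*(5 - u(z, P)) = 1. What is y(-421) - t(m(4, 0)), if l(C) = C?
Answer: -130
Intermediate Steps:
u(z, P) = 19/4 (u(z, P) = 5 - ¼*1 = 5 - ¼ = 19/4)
N(E) = (4 + E)² (N(E) = (4 + E)*(4 + E) = (4 + E)²)
m(W, F) = 25/3 + 4*F/19 (m(W, F) = F/(19/4) + (4 + 1)²/3 = F*(4/19) + 5²*(⅓) = 4*F/19 + 25*(⅓) = 4*F/19 + 25/3 = 25/3 + 4*F/19)
y(K) = K
y(-421) - t(m(4, 0)) = -421 - 1*(-291) = -421 + 291 = -130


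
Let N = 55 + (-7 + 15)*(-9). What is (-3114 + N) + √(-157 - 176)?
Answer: -3131 + 3*I*√37 ≈ -3131.0 + 18.248*I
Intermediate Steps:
N = -17 (N = 55 + 8*(-9) = 55 - 72 = -17)
(-3114 + N) + √(-157 - 176) = (-3114 - 17) + √(-157 - 176) = -3131 + √(-333) = -3131 + 3*I*√37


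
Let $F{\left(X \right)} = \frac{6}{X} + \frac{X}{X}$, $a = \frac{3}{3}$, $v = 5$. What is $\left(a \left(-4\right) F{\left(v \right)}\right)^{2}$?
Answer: $\frac{1936}{25} \approx 77.44$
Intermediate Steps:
$a = 1$ ($a = 3 \cdot \frac{1}{3} = 1$)
$F{\left(X \right)} = 1 + \frac{6}{X}$ ($F{\left(X \right)} = \frac{6}{X} + 1 = 1 + \frac{6}{X}$)
$\left(a \left(-4\right) F{\left(v \right)}\right)^{2} = \left(1 \left(-4\right) \frac{6 + 5}{5}\right)^{2} = \left(- 4 \cdot \frac{1}{5} \cdot 11\right)^{2} = \left(\left(-4\right) \frac{11}{5}\right)^{2} = \left(- \frac{44}{5}\right)^{2} = \frac{1936}{25}$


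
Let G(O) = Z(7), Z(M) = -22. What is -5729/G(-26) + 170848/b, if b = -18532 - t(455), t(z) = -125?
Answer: 101695047/404954 ≈ 251.13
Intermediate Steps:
G(O) = -22
b = -18407 (b = -18532 - 1*(-125) = -18532 + 125 = -18407)
-5729/G(-26) + 170848/b = -5729/(-22) + 170848/(-18407) = -5729*(-1/22) + 170848*(-1/18407) = 5729/22 - 170848/18407 = 101695047/404954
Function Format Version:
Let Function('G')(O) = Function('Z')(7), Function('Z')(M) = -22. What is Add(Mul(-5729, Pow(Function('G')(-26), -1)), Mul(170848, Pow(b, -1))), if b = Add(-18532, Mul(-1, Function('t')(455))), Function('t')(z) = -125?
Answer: Rational(101695047, 404954) ≈ 251.13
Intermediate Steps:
Function('G')(O) = -22
b = -18407 (b = Add(-18532, Mul(-1, -125)) = Add(-18532, 125) = -18407)
Add(Mul(-5729, Pow(Function('G')(-26), -1)), Mul(170848, Pow(b, -1))) = Add(Mul(-5729, Pow(-22, -1)), Mul(170848, Pow(-18407, -1))) = Add(Mul(-5729, Rational(-1, 22)), Mul(170848, Rational(-1, 18407))) = Add(Rational(5729, 22), Rational(-170848, 18407)) = Rational(101695047, 404954)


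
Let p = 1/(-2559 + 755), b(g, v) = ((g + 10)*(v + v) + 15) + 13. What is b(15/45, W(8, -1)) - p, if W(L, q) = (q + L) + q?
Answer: 274209/1804 ≈ 152.00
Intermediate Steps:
W(L, q) = L + 2*q (W(L, q) = (L + q) + q = L + 2*q)
b(g, v) = 28 + 2*v*(10 + g) (b(g, v) = ((10 + g)*(2*v) + 15) + 13 = (2*v*(10 + g) + 15) + 13 = (15 + 2*v*(10 + g)) + 13 = 28 + 2*v*(10 + g))
p = -1/1804 (p = 1/(-1804) = -1/1804 ≈ -0.00055432)
b(15/45, W(8, -1)) - p = (28 + 20*(8 + 2*(-1)) + 2*(15/45)*(8 + 2*(-1))) - 1*(-1/1804) = (28 + 20*(8 - 2) + 2*(15*(1/45))*(8 - 2)) + 1/1804 = (28 + 20*6 + 2*(⅓)*6) + 1/1804 = (28 + 120 + 4) + 1/1804 = 152 + 1/1804 = 274209/1804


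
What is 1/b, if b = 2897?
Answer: 1/2897 ≈ 0.00034518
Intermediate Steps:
1/b = 1/2897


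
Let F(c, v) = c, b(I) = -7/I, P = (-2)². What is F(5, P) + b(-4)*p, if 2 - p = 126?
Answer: -212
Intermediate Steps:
P = 4
p = -124 (p = 2 - 1*126 = 2 - 126 = -124)
F(5, P) + b(-4)*p = 5 - 7/(-4)*(-124) = 5 - 7*(-¼)*(-124) = 5 + (7/4)*(-124) = 5 - 217 = -212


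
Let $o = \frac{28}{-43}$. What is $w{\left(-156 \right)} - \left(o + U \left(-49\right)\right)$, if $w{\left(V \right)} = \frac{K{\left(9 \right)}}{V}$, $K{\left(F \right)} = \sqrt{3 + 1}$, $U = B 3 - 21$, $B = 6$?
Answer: $- \frac{490897}{3354} \approx -146.36$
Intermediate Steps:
$o = - \frac{28}{43}$ ($o = 28 \left(- \frac{1}{43}\right) = - \frac{28}{43} \approx -0.65116$)
$U = -3$ ($U = 6 \cdot 3 - 21 = 18 - 21 = -3$)
$K{\left(F \right)} = 2$ ($K{\left(F \right)} = \sqrt{4} = 2$)
$w{\left(V \right)} = \frac{2}{V}$
$w{\left(-156 \right)} - \left(o + U \left(-49\right)\right) = \frac{2}{-156} - \left(- \frac{28}{43} - -147\right) = 2 \left(- \frac{1}{156}\right) - \left(- \frac{28}{43} + 147\right) = - \frac{1}{78} - \frac{6293}{43} = - \frac{490897}{3354}$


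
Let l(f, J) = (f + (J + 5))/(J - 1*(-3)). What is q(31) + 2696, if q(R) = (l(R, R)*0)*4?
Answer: 2696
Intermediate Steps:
l(f, J) = (5 + J + f)/(3 + J) (l(f, J) = (f + (5 + J))/(J + 3) = (5 + J + f)/(3 + J))
q(R) = 0 (q(R) = (((5 + R + R)/(3 + R))*0)*4 = (((5 + 2*R)/(3 + R))*0)*4 = 0*4 = 0)
q(31) + 2696 = 0 + 2696 = 2696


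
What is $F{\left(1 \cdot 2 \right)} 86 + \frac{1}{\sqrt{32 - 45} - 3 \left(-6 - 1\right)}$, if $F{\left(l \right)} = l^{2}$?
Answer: $\frac{156197}{454} - \frac{i \sqrt{13}}{454} \approx 344.05 - 0.0079417 i$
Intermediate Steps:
$F{\left(1 \cdot 2 \right)} 86 + \frac{1}{\sqrt{32 - 45} - 3 \left(-6 - 1\right)} = \left(1 \cdot 2\right)^{2} \cdot 86 + \frac{1}{\sqrt{32 - 45} - 3 \left(-6 - 1\right)} = 2^{2} \cdot 86 + \frac{1}{\sqrt{-13} - -21} = 4 \cdot 86 + \frac{1}{i \sqrt{13} + 21} = 344 + \frac{1}{21 + i \sqrt{13}}$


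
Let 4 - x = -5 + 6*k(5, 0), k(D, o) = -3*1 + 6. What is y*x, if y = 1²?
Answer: -9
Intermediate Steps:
k(D, o) = 3 (k(D, o) = -3 + 6 = 3)
y = 1
x = -9 (x = 4 - (-5 + 6*3) = 4 - (-5 + 18) = 4 - 1*13 = 4 - 13 = -9)
y*x = 1*(-9) = -9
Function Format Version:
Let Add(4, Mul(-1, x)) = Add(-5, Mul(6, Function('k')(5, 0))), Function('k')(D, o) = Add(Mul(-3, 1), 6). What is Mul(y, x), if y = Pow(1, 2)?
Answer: -9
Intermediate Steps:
Function('k')(D, o) = 3 (Function('k')(D, o) = Add(-3, 6) = 3)
y = 1
x = -9 (x = Add(4, Mul(-1, Add(-5, Mul(6, 3)))) = Add(4, Mul(-1, Add(-5, 18))) = Add(4, Mul(-1, 13)) = Add(4, -13) = -9)
Mul(y, x) = Mul(1, -9) = -9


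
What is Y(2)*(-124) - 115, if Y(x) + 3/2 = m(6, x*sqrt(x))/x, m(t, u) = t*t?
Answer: -2161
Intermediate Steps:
m(t, u) = t**2
Y(x) = -3/2 + 36/x (Y(x) = -3/2 + 6**2/x = -3/2 + 36/x)
Y(2)*(-124) - 115 = (-3/2 + 36/2)*(-124) - 115 = (-3/2 + 36*(1/2))*(-124) - 115 = (-3/2 + 18)*(-124) - 115 = (33/2)*(-124) - 115 = -2046 - 115 = -2161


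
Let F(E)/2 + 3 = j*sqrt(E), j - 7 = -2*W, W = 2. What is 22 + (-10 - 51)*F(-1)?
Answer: 388 - 366*I ≈ 388.0 - 366.0*I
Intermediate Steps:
j = 3 (j = 7 - 2*2 = 7 - 4 = 3)
F(E) = -6 + 6*sqrt(E) (F(E) = -6 + 2*(3*sqrt(E)) = -6 + 6*sqrt(E))
22 + (-10 - 51)*F(-1) = 22 + (-10 - 51)*(-6 + 6*sqrt(-1)) = 22 - 61*(-6 + 6*I) = 22 + (366 - 366*I) = 388 - 366*I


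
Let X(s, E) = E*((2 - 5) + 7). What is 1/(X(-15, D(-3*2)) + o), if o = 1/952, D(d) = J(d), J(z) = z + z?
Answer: -952/45695 ≈ -0.020834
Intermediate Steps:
J(z) = 2*z
D(d) = 2*d
o = 1/952 ≈ 0.0010504
X(s, E) = 4*E (X(s, E) = E*(-3 + 7) = E*4 = 4*E)
1/(X(-15, D(-3*2)) + o) = 1/(4*(2*(-3*2)) + 1/952) = 1/(4*(2*(-6)) + 1/952) = 1/(4*(-12) + 1/952) = 1/(-48 + 1/952) = 1/(-45695/952) = -952/45695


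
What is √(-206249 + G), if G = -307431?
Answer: 4*I*√32105 ≈ 716.71*I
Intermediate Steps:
√(-206249 + G) = √(-206249 - 307431) = √(-513680) = 4*I*√32105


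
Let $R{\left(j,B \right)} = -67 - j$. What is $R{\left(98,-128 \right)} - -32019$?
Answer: $31854$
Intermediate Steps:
$R{\left(98,-128 \right)} - -32019 = \left(-67 - 98\right) - -32019 = \left(-67 - 98\right) + 32019 = -165 + 32019 = 31854$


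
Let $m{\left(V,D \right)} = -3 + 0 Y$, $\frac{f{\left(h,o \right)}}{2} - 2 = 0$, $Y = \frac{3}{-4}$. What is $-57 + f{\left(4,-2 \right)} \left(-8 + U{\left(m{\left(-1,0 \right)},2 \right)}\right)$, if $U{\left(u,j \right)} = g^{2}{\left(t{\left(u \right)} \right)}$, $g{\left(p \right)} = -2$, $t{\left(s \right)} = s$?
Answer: $-73$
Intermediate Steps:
$Y = - \frac{3}{4}$ ($Y = 3 \left(- \frac{1}{4}\right) = - \frac{3}{4} \approx -0.75$)
$f{\left(h,o \right)} = 4$ ($f{\left(h,o \right)} = 4 + 2 \cdot 0 = 4 + 0 = 4$)
$m{\left(V,D \right)} = -3$ ($m{\left(V,D \right)} = -3 + 0 \left(- \frac{3}{4}\right) = -3 + 0 = -3$)
$U{\left(u,j \right)} = 4$ ($U{\left(u,j \right)} = \left(-2\right)^{2} = 4$)
$-57 + f{\left(4,-2 \right)} \left(-8 + U{\left(m{\left(-1,0 \right)},2 \right)}\right) = -57 + 4 \left(-8 + 4\right) = -57 + 4 \left(-4\right) = -57 - 16 = -73$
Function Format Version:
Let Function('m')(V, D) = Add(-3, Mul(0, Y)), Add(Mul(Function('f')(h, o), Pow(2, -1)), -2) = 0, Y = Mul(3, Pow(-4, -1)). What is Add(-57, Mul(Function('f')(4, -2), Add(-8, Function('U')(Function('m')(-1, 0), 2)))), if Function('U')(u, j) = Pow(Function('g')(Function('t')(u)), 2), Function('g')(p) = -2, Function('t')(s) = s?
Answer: -73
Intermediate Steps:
Y = Rational(-3, 4) (Y = Mul(3, Rational(-1, 4)) = Rational(-3, 4) ≈ -0.75000)
Function('f')(h, o) = 4 (Function('f')(h, o) = Add(4, Mul(2, 0)) = Add(4, 0) = 4)
Function('m')(V, D) = -3 (Function('m')(V, D) = Add(-3, Mul(0, Rational(-3, 4))) = Add(-3, 0) = -3)
Function('U')(u, j) = 4 (Function('U')(u, j) = Pow(-2, 2) = 4)
Add(-57, Mul(Function('f')(4, -2), Add(-8, Function('U')(Function('m')(-1, 0), 2)))) = Add(-57, Mul(4, Add(-8, 4))) = Add(-57, Mul(4, -4)) = Add(-57, -16) = -73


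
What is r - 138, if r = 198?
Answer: 60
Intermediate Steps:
r - 138 = 198 - 138 = 60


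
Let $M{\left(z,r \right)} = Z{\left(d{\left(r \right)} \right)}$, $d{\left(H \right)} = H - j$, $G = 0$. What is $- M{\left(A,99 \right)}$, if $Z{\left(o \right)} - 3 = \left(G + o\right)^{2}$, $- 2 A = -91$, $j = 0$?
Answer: $-9804$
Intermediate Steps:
$A = \frac{91}{2}$ ($A = \left(- \frac{1}{2}\right) \left(-91\right) = \frac{91}{2} \approx 45.5$)
$d{\left(H \right)} = H$ ($d{\left(H \right)} = H - 0 = H + 0 = H$)
$Z{\left(o \right)} = 3 + o^{2}$ ($Z{\left(o \right)} = 3 + \left(0 + o\right)^{2} = 3 + o^{2}$)
$M{\left(z,r \right)} = 3 + r^{2}$
$- M{\left(A,99 \right)} = - (3 + 99^{2}) = - (3 + 9801) = \left(-1\right) 9804 = -9804$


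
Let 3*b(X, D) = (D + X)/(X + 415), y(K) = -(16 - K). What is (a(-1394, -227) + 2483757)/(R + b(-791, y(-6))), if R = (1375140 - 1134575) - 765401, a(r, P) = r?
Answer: -933368488/197338065 ≈ -4.7298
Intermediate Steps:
y(K) = -16 + K
b(X, D) = (D + X)/(3*(415 + X)) (b(X, D) = ((D + X)/(X + 415))/3 = ((D + X)/(415 + X))/3 = (D + X)/(3*(415 + X)))
R = -524836 (R = 240565 - 765401 = -524836)
(a(-1394, -227) + 2483757)/(R + b(-791, y(-6))) = (-1394 + 2483757)/(-524836 + ((-16 - 6) - 791)/(3*(415 - 791))) = 2482363/(-524836 + (⅓)*(-22 - 791)/(-376)) = 2482363/(-524836 + (⅓)*(-1/376)*(-813)) = 2482363/(-524836 + 271/376) = 2482363/(-197338065/376) = 2482363*(-376/197338065) = -933368488/197338065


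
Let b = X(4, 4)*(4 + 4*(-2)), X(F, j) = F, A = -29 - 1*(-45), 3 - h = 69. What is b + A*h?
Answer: -1072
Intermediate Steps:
h = -66 (h = 3 - 1*69 = 3 - 69 = -66)
A = 16 (A = -29 + 45 = 16)
b = -16 (b = 4*(4 + 4*(-2)) = 4*(4 - 8) = 4*(-4) = -16)
b + A*h = -16 + 16*(-66) = -16 - 1056 = -1072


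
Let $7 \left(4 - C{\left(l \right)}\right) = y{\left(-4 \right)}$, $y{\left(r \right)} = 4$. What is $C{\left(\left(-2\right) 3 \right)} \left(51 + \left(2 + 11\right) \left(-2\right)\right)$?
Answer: $\frac{600}{7} \approx 85.714$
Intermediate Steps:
$C{\left(l \right)} = \frac{24}{7}$ ($C{\left(l \right)} = 4 - \frac{4}{7} = \frac{24}{7}$)
$C{\left(\left(-2\right) 3 \right)} \left(51 + \left(2 + 11\right) \left(-2\right)\right) = \frac{24 \left(51 + \left(2 + 11\right) \left(-2\right)\right)}{7} = \frac{24 \left(51 + 13 \left(-2\right)\right)}{7} = \frac{24 \left(51 - 26\right)}{7} = \frac{24}{7} \cdot 25 = \frac{600}{7}$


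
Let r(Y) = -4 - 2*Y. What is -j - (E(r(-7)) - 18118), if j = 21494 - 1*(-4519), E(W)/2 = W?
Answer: -7915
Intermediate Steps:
E(W) = 2*W
j = 26013 (j = 21494 + 4519 = 26013)
-j - (E(r(-7)) - 18118) = -1*26013 - (2*(-4 - 2*(-7)) - 18118) = -26013 - (2*(-4 + 14) - 18118) = -26013 - (2*10 - 18118) = -26013 - (20 - 18118) = -26013 - 1*(-18098) = -26013 + 18098 = -7915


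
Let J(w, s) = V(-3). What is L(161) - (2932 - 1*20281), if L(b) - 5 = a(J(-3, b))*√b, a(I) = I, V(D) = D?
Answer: 17354 - 3*√161 ≈ 17316.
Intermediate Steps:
J(w, s) = -3
L(b) = 5 - 3*√b
L(161) - (2932 - 1*20281) = (5 - 3*√161) - (2932 - 1*20281) = (5 - 3*√161) - (2932 - 20281) = (5 - 3*√161) - 1*(-17349) = (5 - 3*√161) + 17349 = 17354 - 3*√161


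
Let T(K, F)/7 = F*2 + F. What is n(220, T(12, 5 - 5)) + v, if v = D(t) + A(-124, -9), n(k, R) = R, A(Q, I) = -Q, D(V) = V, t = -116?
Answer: 8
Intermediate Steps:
T(K, F) = 21*F (T(K, F) = 7*(F*2 + F) = 7*(2*F + F) = 7*(3*F) = 21*F)
v = 8 (v = -116 - 1*(-124) = -116 + 124 = 8)
n(220, T(12, 5 - 5)) + v = 21*(5 - 5) + 8 = 21*0 + 8 = 0 + 8 = 8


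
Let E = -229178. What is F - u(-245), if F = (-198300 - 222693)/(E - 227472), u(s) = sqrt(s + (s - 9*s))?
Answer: 420993/456650 - 7*sqrt(35) ≈ -40.491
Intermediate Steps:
u(s) = sqrt(7)*sqrt(-s) (u(s) = sqrt(s - 8*s) = sqrt(-7*s) = sqrt(7)*sqrt(-s))
F = 420993/456650 (F = (-198300 - 222693)/(-229178 - 227472) = -420993/(-456650) = -420993*(-1/456650) = 420993/456650 ≈ 0.92192)
F - u(-245) = 420993/456650 - sqrt(7)*sqrt(-1*(-245)) = 420993/456650 - sqrt(7)*sqrt(245) = 420993/456650 - sqrt(7)*7*sqrt(5) = 420993/456650 - 7*sqrt(35)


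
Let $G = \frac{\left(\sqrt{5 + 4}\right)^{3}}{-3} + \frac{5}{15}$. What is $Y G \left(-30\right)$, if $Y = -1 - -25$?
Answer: $6240$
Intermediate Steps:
$Y = 24$ ($Y = -1 + 25 = 24$)
$G = - \frac{26}{3}$ ($G = \left(\sqrt{9}\right)^{3} \left(- \frac{1}{3}\right) + 5 \cdot \frac{1}{15} = 3^{3} \left(- \frac{1}{3}\right) + \frac{1}{3} = 27 \left(- \frac{1}{3}\right) + \frac{1}{3} = -9 + \frac{1}{3} = - \frac{26}{3} \approx -8.6667$)
$Y G \left(-30\right) = 24 \left(- \frac{26}{3}\right) \left(-30\right) = \left(-208\right) \left(-30\right) = 6240$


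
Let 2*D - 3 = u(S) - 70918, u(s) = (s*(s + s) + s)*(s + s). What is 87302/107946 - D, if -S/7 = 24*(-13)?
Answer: -2249536932682747/107946 ≈ -2.0839e+10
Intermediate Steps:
S = 2184 (S = -168*(-13) = -7*(-312) = 2184)
u(s) = 2*s*(s + 2*s²) (u(s) = (s*(2*s) + s)*(2*s) = (2*s² + s)*(2*s) = (s + 2*s²)*(2*s) = 2*s*(s + 2*s²))
D = 41678930813/2 (D = 3/2 + (2184²*(2 + 4*2184) - 70918)/2 = 3/2 + (4769856*(2 + 8736) - 70918)/2 = 3/2 + (4769856*8738 - 70918)/2 = 3/2 + (41679001728 - 70918)/2 = 3/2 + (½)*41678930810 = 3/2 + 20839465405 = 41678930813/2 ≈ 2.0839e+10)
87302/107946 - D = 87302/107946 - 1*41678930813/2 = 87302*(1/107946) - 41678930813/2 = 43651/53973 - 41678930813/2 = -2249536932682747/107946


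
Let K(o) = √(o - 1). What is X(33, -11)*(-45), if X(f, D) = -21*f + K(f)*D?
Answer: 31185 + 1980*√2 ≈ 33985.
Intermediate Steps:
K(o) = √(-1 + o)
X(f, D) = -21*f + D*√(-1 + f) (X(f, D) = -21*f + √(-1 + f)*D = -21*f + D*√(-1 + f))
X(33, -11)*(-45) = (-21*33 - 11*√(-1 + 33))*(-45) = (-693 - 44*√2)*(-45) = 31185 + 1980*√2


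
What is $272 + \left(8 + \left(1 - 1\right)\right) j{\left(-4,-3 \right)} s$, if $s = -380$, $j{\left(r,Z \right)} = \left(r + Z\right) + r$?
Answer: $33712$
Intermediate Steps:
$j{\left(r,Z \right)} = Z + 2 r$ ($j{\left(r,Z \right)} = \left(Z + r\right) + r = Z + 2 r$)
$272 + \left(8 + \left(1 - 1\right)\right) j{\left(-4,-3 \right)} s = 272 + \left(8 + \left(1 - 1\right)\right) \left(-3 + 2 \left(-4\right)\right) \left(-380\right) = 272 + \left(8 + \left(1 - 1\right)\right) \left(-3 - 8\right) \left(-380\right) = 272 + \left(8 + 0\right) \left(-11\right) \left(-380\right) = 272 + 8 \left(-11\right) \left(-380\right) = 272 - -33440 = 272 + 33440 = 33712$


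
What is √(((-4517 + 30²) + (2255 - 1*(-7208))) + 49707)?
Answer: √55553 ≈ 235.70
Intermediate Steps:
√(((-4517 + 30²) + (2255 - 1*(-7208))) + 49707) = √(((-4517 + 900) + (2255 + 7208)) + 49707) = √((-3617 + 9463) + 49707) = √(5846 + 49707) = √55553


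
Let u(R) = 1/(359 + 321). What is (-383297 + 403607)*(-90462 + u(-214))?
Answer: -124935256929/68 ≈ -1.8373e+9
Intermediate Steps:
u(R) = 1/680
(-383297 + 403607)*(-90462 + u(-214)) = (-383297 + 403607)*(-90462 + 1/680) = 20310*(-61514159/680) = -124935256929/68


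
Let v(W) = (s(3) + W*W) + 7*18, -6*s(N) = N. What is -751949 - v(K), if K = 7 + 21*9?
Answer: -1580981/2 ≈ -7.9049e+5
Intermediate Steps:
s(N) = -N/6
K = 196 (K = 7 + 189 = 196)
v(W) = 251/2 + W² (v(W) = (-⅙*3 + W*W) + 7*18 = (-½ + W²) + 126 = 251/2 + W²)
-751949 - v(K) = -751949 - (251/2 + 196²) = -751949 - (251/2 + 38416) = -751949 - 1*77083/2 = -751949 - 77083/2 = -1580981/2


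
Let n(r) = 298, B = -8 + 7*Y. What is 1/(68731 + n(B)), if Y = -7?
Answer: 1/69029 ≈ 1.4487e-5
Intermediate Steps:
B = -57 (B = -8 + 7*(-7) = -8 - 49 = -57)
1/(68731 + n(B)) = 1/(68731 + 298) = 1/69029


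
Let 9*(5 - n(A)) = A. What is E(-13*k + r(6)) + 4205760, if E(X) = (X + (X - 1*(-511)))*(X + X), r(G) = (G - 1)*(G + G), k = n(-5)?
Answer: 339703180/81 ≈ 4.1939e+6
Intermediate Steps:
n(A) = 5 - A/9
k = 50/9 (k = 5 - ⅑*(-5) = 5 + 5/9 = 50/9 ≈ 5.5556)
r(G) = 2*G*(-1 + G) (r(G) = (-1 + G)*(2*G) = 2*G*(-1 + G))
E(X) = 2*X*(511 + 2*X) (E(X) = (X + (X + 511))*(2*X) = (X + (511 + X))*(2*X) = (511 + 2*X)*(2*X) = 2*X*(511 + 2*X))
E(-13*k + r(6)) + 4205760 = 2*(-13*50/9 + 2*6*(-1 + 6))*(511 + 2*(-13*50/9 + 2*6*(-1 + 6))) + 4205760 = 2*(-650/9 + 2*6*5)*(511 + 2*(-650/9 + 2*6*5)) + 4205760 = 2*(-650/9 + 60)*(511 + 2*(-650/9 + 60)) + 4205760 = 2*(-110/9)*(511 + 2*(-110/9)) + 4205760 = 2*(-110/9)*(511 - 220/9) + 4205760 = 2*(-110/9)*(4379/9) + 4205760 = -963380/81 + 4205760 = 339703180/81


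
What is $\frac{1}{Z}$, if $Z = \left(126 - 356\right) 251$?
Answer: $- \frac{1}{57730} \approx -1.7322 \cdot 10^{-5}$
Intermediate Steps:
$Z = -57730$ ($Z = \left(-230\right) 251 = -57730$)
$\frac{1}{Z} = \frac{1}{-57730} = - \frac{1}{57730}$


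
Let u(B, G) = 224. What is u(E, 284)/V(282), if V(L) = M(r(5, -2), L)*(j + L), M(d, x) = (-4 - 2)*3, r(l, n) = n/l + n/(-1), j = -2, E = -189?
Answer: -2/45 ≈ -0.044444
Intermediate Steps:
r(l, n) = -n + n/l (r(l, n) = n/l + n*(-1) = n/l - n = -n + n/l)
M(d, x) = -18 (M(d, x) = -6*3 = -18)
V(L) = 36 - 18*L (V(L) = -18*(-2 + L) = 36 - 18*L)
u(E, 284)/V(282) = 224/(36 - 18*282) = 224/(36 - 5076) = 224/(-5040) = 224*(-1/5040) = -2/45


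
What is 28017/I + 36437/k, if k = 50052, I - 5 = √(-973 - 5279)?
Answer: 7240249469/314176404 - 56034*I*√1563/6277 ≈ 23.045 - 352.92*I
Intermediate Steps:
I = 5 + 2*I*√1563 (I = 5 + √(-973 - 5279) = 5 + √(-6252) = 5 + 2*I*√1563 ≈ 5.0 + 79.07*I)
28017/I + 36437/k = 28017/(5 + 2*I*√1563) + 36437/50052 = 36437/50052 + 28017/(5 + 2*I*√1563)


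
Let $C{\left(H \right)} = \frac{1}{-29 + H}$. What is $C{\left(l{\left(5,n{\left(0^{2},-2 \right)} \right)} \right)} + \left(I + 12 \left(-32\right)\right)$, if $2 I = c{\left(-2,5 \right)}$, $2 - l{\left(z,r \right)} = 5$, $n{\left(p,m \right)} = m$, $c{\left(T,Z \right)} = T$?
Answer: $- \frac{12321}{32} \approx -385.03$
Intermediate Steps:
$l{\left(z,r \right)} = -3$ ($l{\left(z,r \right)} = 2 - 5 = -3$)
$I = -1$ ($I = \frac{1}{2} \left(-2\right) = -1$)
$C{\left(l{\left(5,n{\left(0^{2},-2 \right)} \right)} \right)} + \left(I + 12 \left(-32\right)\right) = \frac{1}{-29 - 3} + \left(-1 + 12 \left(-32\right)\right) = \frac{1}{-32} - 385 = - \frac{1}{32} - 385 = - \frac{12321}{32}$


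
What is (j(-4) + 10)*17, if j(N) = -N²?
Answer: -102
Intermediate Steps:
(j(-4) + 10)*17 = (-1*(-4)² + 10)*17 = (-1*16 + 10)*17 = (-16 + 10)*17 = -6*17 = -102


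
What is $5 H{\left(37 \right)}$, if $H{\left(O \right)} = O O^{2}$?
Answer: $253265$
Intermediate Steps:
$H{\left(O \right)} = O^{3}$
$5 H{\left(37 \right)} = 5 \cdot 37^{3} = 5 \cdot 50653 = 253265$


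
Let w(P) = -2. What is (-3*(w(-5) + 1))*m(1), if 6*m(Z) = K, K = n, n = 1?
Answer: 1/2 ≈ 0.50000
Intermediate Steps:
K = 1
m(Z) = 1/6 (m(Z) = (1/6)*1 = 1/6)
(-3*(w(-5) + 1))*m(1) = -3*(-2 + 1)*(1/6) = -3*(-1)*(1/6) = 3*(1/6) = 1/2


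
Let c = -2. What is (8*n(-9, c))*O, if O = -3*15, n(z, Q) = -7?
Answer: 2520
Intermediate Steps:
O = -45
(8*n(-9, c))*O = (8*(-7))*(-45) = -56*(-45) = 2520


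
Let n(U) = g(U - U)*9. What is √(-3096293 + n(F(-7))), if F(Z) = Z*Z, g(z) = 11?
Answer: I*√3096194 ≈ 1759.6*I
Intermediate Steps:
F(Z) = Z²
n(U) = 99 (n(U) = 11*9 = 99)
√(-3096293 + n(F(-7))) = √(-3096293 + 99) = √(-3096194) = I*√3096194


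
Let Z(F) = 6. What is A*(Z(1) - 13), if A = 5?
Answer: -35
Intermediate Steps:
A*(Z(1) - 13) = 5*(6 - 13) = 5*(-7) = -35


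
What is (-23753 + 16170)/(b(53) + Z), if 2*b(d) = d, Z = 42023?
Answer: -15166/84099 ≈ -0.18034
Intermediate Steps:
b(d) = d/2
(-23753 + 16170)/(b(53) + Z) = (-23753 + 16170)/((1/2)*53 + 42023) = -7583/(53/2 + 42023) = -7583/84099/2 = -7583*2/84099 = -15166/84099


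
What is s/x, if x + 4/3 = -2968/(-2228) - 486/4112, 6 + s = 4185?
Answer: -2051038872/58595 ≈ -35004.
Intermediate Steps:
s = 4179 (s = -6 + 4185 = 4179)
x = -410165/3435576 (x = -4/3 + (-2968/(-2228) - 486/4112) = -4/3 + (-2968*(-1/2228) - 486*1/4112) = -4/3 + (742/557 - 243/2056) = -4/3 + 1390201/1145192 = -410165/3435576 ≈ -0.11939)
s/x = 4179/(-410165/3435576) = 4179*(-3435576/410165) = -2051038872/58595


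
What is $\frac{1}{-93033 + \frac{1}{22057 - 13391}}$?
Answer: $- \frac{8666}{806223977} \approx -1.0749 \cdot 10^{-5}$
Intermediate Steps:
$\frac{1}{-93033 + \frac{1}{22057 - 13391}} = \frac{1}{-93033 + \frac{1}{8666}} = \frac{1}{- \frac{806223977}{8666}} = - \frac{8666}{806223977}$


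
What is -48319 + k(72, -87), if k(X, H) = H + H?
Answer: -48493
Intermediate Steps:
k(X, H) = 2*H
-48319 + k(72, -87) = -48319 + 2*(-87) = -48319 - 174 = -48493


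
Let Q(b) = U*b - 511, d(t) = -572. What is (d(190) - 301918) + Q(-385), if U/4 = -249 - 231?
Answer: 436199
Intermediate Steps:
U = -1920 (U = 4*(-249 - 231) = 4*(-480) = -1920)
Q(b) = -511 - 1920*b (Q(b) = -1920*b - 511 = -511 - 1920*b)
(d(190) - 301918) + Q(-385) = (-572 - 301918) + (-511 - 1920*(-385)) = -302490 + (-511 + 739200) = -302490 + 738689 = 436199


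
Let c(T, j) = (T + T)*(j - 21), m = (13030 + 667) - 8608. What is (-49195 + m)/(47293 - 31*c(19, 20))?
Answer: -14702/16157 ≈ -0.90995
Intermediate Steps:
m = 5089 (m = 13697 - 8608 = 5089)
c(T, j) = 2*T*(-21 + j) (c(T, j) = (2*T)*(-21 + j) = 2*T*(-21 + j))
(-49195 + m)/(47293 - 31*c(19, 20)) = (-49195 + 5089)/(47293 - 62*19*(-21 + 20)) = -44106/(47293 - 62*19*(-1)) = -44106/(47293 - 31*(-38)) = -44106/(47293 + 1178) = -44106/48471 = -44106*1/48471 = -14702/16157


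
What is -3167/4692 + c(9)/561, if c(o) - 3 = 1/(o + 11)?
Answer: -28797/43010 ≈ -0.66954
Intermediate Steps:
c(o) = 3 + 1/(11 + o) (c(o) = 3 + 1/(o + 11) = 3 + 1/(11 + o))
-3167/4692 + c(9)/561 = -3167/4692 + ((34 + 3*9)/(11 + 9))/561 = -3167*1/4692 + ((34 + 27)/20)*(1/561) = -3167/4692 + ((1/20)*61)*(1/561) = -3167/4692 + (61/20)*(1/561) = -3167/4692 + 61/11220 = -28797/43010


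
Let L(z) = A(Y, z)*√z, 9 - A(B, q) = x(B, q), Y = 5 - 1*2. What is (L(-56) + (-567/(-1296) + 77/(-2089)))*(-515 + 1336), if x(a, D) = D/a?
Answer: 10994011/33424 + 136286*I*√14/3 ≈ 328.93 + 1.6998e+5*I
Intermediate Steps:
Y = 3 (Y = 5 - 2 = 3)
A(B, q) = 9 - q/B
L(z) = √z*(9 - z/3) (L(z) = (9 - 1*z/3)*√z = (9 - 1*z*⅓)*√z = (9 - z/3)*√z = √z*(9 - z/3))
(L(-56) + (-567/(-1296) + 77/(-2089)))*(-515 + 1336) = (√(-56)*(27 - 1*(-56))/3 + (-567/(-1296) + 77/(-2089)))*(-515 + 1336) = ((2*I*√14)*(27 + 56)/3 + (-567*(-1/1296) + 77*(-1/2089)))*821 = ((⅓)*(2*I*√14)*83 + (7/16 - 77/2089))*821 = (166*I*√14/3 + 13391/33424)*821 = (13391/33424 + 166*I*√14/3)*821 = 10994011/33424 + 136286*I*√14/3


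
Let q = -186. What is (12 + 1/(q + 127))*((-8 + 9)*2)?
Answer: 1414/59 ≈ 23.966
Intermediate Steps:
(12 + 1/(q + 127))*((-8 + 9)*2) = (12 + 1/(-186 + 127))*((-8 + 9)*2) = (12 + 1/(-59))*(1*2) = (12 - 1/59)*2 = (707/59)*2 = 1414/59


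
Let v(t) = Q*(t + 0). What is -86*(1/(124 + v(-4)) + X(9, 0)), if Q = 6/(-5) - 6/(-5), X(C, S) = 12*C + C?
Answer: -623887/62 ≈ -10063.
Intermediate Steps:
X(C, S) = 13*C
Q = 0 (Q = 6*(-⅕) - 6*(-⅕) = -6/5 + 6/5 = 0)
v(t) = 0 (v(t) = 0*(t + 0) = 0*t = 0)
-86*(1/(124 + v(-4)) + X(9, 0)) = -86*(1/(124 + 0) + 13*9) = -86*(1/124 + 117) = -86*14509/124 = -623887/62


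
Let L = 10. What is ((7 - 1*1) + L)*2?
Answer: 32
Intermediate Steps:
((7 - 1*1) + L)*2 = ((7 - 1*1) + 10)*2 = ((7 - 1) + 10)*2 = (6 + 10)*2 = 16*2 = 32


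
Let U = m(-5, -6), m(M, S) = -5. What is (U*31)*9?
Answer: -1395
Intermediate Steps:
U = -5
(U*31)*9 = -5*31*9 = -155*9 = -1395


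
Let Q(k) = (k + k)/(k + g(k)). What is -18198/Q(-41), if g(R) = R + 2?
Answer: -727920/41 ≈ -17754.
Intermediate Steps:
g(R) = 2 + R
Q(k) = 2*k/(2 + 2*k) (Q(k) = (k + k)/(k + (2 + k)) = (2*k)/(2 + 2*k) = 2*k/(2 + 2*k))
-18198/Q(-41) = -18198/((-41/(1 - 41))) = -18198/((-41/(-40))) = -18198/((-41*(-1/40))) = -18198/41/40 = -18198*40/41 = -727920/41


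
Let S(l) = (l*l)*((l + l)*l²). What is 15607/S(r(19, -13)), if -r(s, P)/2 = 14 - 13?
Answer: -15607/64 ≈ -243.86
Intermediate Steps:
r(s, P) = -2 (r(s, P) = -2*(14 - 13) = -2*1 = -2)
S(l) = 2*l⁵ (S(l) = l²*((2*l)*l²) = l²*(2*l³) = 2*l⁵)
15607/S(r(19, -13)) = 15607/((2*(-2)⁵)) = 15607/((2*(-32))) = 15607/(-64) = 15607*(-1/64) = -15607/64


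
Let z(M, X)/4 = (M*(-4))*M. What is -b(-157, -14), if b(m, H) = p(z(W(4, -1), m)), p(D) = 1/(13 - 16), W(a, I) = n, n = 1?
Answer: 1/3 ≈ 0.33333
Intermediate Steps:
W(a, I) = 1
z(M, X) = -16*M**2 (z(M, X) = 4*((M*(-4))*M) = 4*((-4*M)*M) = 4*(-4*M**2) = -16*M**2)
p(D) = -1/3 (p(D) = 1/(-3) = -1/3)
b(m, H) = -1/3
-b(-157, -14) = -1*(-1/3) = 1/3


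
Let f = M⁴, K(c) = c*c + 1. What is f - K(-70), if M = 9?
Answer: 1660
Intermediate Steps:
K(c) = 1 + c² (K(c) = c² + 1 = 1 + c²)
f = 6561 (f = 9⁴ = 6561)
f - K(-70) = 6561 - (1 + (-70)²) = 6561 - (1 + 4900) = 6561 - 1*4901 = 6561 - 4901 = 1660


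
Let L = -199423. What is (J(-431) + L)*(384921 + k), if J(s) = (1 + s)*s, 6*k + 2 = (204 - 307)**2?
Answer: -32697634369/6 ≈ -5.4496e+9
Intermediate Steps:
k = 10607/6 (k = -1/3 + (204 - 307)**2/6 = -1/3 + (1/6)*(-103)**2 = -1/3 + (1/6)*10609 = -1/3 + 10609/6 = 10607/6 ≈ 1767.8)
J(s) = s*(1 + s)
(J(-431) + L)*(384921 + k) = (-431*(1 - 431) - 199423)*(384921 + 10607/6) = (-431*(-430) - 199423)*(2320133/6) = (185330 - 199423)*(2320133/6) = -14093*2320133/6 = -32697634369/6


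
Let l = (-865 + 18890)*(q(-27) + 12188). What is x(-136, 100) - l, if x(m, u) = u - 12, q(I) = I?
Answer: -219201937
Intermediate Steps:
x(m, u) = -12 + u
l = 219202025 (l = (-865 + 18890)*(-27 + 12188) = 18025*12161 = 219202025)
x(-136, 100) - l = (-12 + 100) - 1*219202025 = 88 - 219202025 = -219201937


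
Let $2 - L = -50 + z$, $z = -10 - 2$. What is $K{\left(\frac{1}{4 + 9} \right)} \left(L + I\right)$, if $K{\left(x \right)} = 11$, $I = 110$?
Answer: $1914$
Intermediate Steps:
$z = -12$ ($z = -10 - 2 = -12$)
$L = 64$ ($L = 2 - \left(-50 - 12\right) = 2 - -62 = 2 + 62 = 64$)
$K{\left(\frac{1}{4 + 9} \right)} \left(L + I\right) = 11 \left(64 + 110\right) = 11 \cdot 174 = 1914$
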